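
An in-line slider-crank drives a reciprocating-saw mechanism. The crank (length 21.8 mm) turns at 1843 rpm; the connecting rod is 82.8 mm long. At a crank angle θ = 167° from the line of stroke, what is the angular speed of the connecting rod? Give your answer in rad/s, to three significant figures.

ω = 193 rad/s (converted from 1843 rpm).
The rod makes angle φ with the slider axis where L sinφ = r sinθ; differentiating, L cosφ·φ̇ = r ω cosθ.
L cosφ = √(L² − r² sin²θ) = 0.082655 m.
|ω_rod| = r ω |cosθ| / √(L² − r² sin²θ) = 0.0218·193·0.97437/0.082655 = 49.598 rad/s.

49.6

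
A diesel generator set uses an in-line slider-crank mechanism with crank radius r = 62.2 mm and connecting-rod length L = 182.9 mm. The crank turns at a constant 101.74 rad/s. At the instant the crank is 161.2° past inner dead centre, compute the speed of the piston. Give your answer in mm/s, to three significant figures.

ω = 101.7 rad/s
For an in-line slider-crank, x = r cosθ + √(L² − r² sin²θ), so v = −rω sinθ·[1 + r cosθ/√(L² − r² sin²θ)].
With r = 0.0622 m, L = 0.1829 m, θ = 161.2°: √(L² − r² sin²θ) = 0.1818 m.
v = −0.0622·101.7·0.32227·[1 + 0.0622·-0.94665/0.1818] = -1.3789 m/s.
|v| = 1.3789 m/s = 1378.9 mm/s.

1380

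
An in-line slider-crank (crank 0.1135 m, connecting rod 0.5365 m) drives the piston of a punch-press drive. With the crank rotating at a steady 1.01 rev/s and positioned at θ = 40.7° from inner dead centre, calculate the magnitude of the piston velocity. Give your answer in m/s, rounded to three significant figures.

0.546

ω = 2π·1.01 = 6.346 rad/s
For an in-line slider-crank, x = r cosθ + √(L² − r² sin²θ), so v = −rω sinθ·[1 + r cosθ/√(L² − r² sin²θ)].
With r = 0.1135 m, L = 0.5365 m, θ = 40.7°: √(L² − r² sin²θ) = 0.53137 m.
v = −0.1135·6.346·0.65210·[1 + 0.1135·0.75813/0.53137] = -0.54575 m/s.
|v| = 0.54575 m/s.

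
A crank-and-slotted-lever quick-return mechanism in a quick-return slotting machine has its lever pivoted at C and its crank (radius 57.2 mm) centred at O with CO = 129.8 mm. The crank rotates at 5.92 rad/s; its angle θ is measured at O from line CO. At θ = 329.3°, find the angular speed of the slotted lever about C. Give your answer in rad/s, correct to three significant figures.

1.74

ω = 5.92 rad/s
Crank pin A relative to C: A = (d + r cosθ, r sinθ); lever angle φ = atan2(r sinθ, d + r cosθ).
Differentiating tanφ: φ̇ = rω(d cosθ + r)/(d² + r² + 2dr cosθ).
d² + r² + 2dr cosθ = |CA|² = 0.0328879 m²;  d cosθ + r = +0.16881 m.
|ω_lever| = |0.0572·5.92·+0.16881| / 0.0328879 = 1.7381 rad/s.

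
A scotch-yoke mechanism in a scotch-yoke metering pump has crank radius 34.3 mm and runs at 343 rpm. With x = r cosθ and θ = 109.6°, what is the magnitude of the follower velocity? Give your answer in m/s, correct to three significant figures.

ω = 35.92 rad/s (from 343 rpm).
x = r cosθ ⇒ ẋ = −rω sinθ.
|v| = rω|sinθ| = 0.0343·35.92·|sin 109.6°| = 1.1606 m/s.

1.16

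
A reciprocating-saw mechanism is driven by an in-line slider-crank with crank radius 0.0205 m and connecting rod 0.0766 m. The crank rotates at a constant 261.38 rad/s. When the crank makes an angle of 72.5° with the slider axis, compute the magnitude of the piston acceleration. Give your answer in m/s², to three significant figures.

106

ω = 261.4 rad/s
x(θ) = r cosθ + √(L² − r² sin²θ); with ω constant, a = ω²·d²x/dθ².
d²x/dθ² = −r cosθ − r²(cos2θ)/√u − r⁴ sin²2θ/(4u^{3/2}),  u = L² − r² sin²θ = 0.00548531 m².
Substituting r = 0.0205 m, L = 0.0766 m, θ = 72.5°: d²x/dθ² = -0.0015522 m.
a = ω²·d²x/dθ² = (261.4)²·(-0.0015522) = -106.04 m/s²;  |a| = 106.04 m/s².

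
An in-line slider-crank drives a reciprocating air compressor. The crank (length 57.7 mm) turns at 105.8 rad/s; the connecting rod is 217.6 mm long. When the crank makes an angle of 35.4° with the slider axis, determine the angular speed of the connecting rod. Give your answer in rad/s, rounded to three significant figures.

ω = 105.8 rad/s
The rod makes angle φ with the slider axis where L sinφ = r sinθ; differentiating, L cosφ·φ̇ = r ω cosθ.
L cosφ = √(L² − r² sin²θ) = 0.21502 m.
|ω_rod| = r ω |cosθ| / √(L² − r² sin²θ) = 0.0577·105.8·0.81513/0.21502 = 23.143 rad/s.

23.1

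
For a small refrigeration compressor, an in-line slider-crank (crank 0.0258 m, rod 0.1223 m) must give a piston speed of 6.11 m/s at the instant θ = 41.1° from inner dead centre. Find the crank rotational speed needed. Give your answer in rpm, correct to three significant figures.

For an in-line slider-crank, |v_piston| = rω|sinθ|·[1 + r cosθ/√(L² − r² sin²θ)].
With r = 0.0258 m, L = 0.1223 m, θ = 41.1°: the bracketed kinematic factor |dx/dθ| = 0.019683 m.
ω = v/|dx/dθ| = 6.11/0.019683 = 310.42 rad/s.
N = 60ω/(2π) = 2964.3 rpm.

2960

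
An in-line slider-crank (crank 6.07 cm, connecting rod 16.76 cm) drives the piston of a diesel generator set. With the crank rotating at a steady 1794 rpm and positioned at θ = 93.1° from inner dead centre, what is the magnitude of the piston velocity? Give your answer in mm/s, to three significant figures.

11100

ω = 2π·1794/60 = 187.9 rad/s
For an in-line slider-crank, x = r cosθ + √(L² − r² sin²θ), so v = −rω sinθ·[1 + r cosθ/√(L² − r² sin²θ)].
With r = 0.0607 m, L = 0.1676 m, θ = 93.1°: √(L² − r² sin²θ) = 0.15626 m.
v = −0.0607·187.9·0.99854·[1 + 0.0607·-0.05408/0.15626] = -11.148 m/s.
|v| = 11.148 m/s = 11148 mm/s.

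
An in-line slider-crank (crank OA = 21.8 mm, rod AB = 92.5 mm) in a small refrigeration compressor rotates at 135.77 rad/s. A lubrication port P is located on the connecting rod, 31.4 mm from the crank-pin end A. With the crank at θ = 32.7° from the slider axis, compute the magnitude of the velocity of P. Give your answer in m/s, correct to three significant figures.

2.37

ω = 135.8 rad/s.  Crank-pin speed |V_A| = rω = 2.9598 m/s, perpendicular to OA.
Rod angle: sinφ = −(r/L) sinθ ⇒ φ = -7.315°; ω_rod = −rω cosθ/√(L²−r²sin²θ) = -27.147 rad/s.
V_P = V_A + ω_rod × AP, with AP = 0.0314 m along the rod.
Components: V_Px = −rω sinθ − a·ω_rod·sinφ = -1.7075 m/s;  V_Py = rω cosθ + a·ω_rod·cosφ = +1.6452 m/s.
|V_P| = √(V_Px² + V_Py²) = 2.3711 m/s.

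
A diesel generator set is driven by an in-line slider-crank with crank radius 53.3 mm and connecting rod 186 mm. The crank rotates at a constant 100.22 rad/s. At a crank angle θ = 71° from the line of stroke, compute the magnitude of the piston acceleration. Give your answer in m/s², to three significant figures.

50.0

ω = 100.2 rad/s
x(θ) = r cosθ + √(L² − r² sin²θ); with ω constant, a = ω²·d²x/dθ².
d²x/dθ² = −r cosθ − r²(cos2θ)/√u − r⁴ sin²2θ/(4u^{3/2}),  u = L² − r² sin²θ = 0.0320562 m².
Substituting r = 0.0533 m, L = 0.186 m, θ = 71°: d²x/dθ² = -0.0049826 m.
a = ω²·d²x/dθ² = (100.2)²·(-0.0049826) = -50.045 m/s²;  |a| = 50.045 m/s².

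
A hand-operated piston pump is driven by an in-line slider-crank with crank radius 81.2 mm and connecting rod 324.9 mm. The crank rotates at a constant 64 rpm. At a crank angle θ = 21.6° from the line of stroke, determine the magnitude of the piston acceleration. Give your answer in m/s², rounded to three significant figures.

4.07

ω = 2π·64/60 = 6.702 rad/s
x(θ) = r cosθ + √(L² − r² sin²θ); with ω constant, a = ω²·d²x/dθ².
d²x/dθ² = −r cosθ − r²(cos2θ)/√u − r⁴ sin²2θ/(4u^{3/2}),  u = L² − r² sin²θ = 0.104666 m².
Substituting r = 0.0812 m, L = 0.3249 m, θ = 21.6°: d²x/dθ² = -0.090505 m.
a = ω²·d²x/dθ² = (6.702)²·(-0.090505) = -4.0653 m/s²;  |a| = 4.0653 m/s².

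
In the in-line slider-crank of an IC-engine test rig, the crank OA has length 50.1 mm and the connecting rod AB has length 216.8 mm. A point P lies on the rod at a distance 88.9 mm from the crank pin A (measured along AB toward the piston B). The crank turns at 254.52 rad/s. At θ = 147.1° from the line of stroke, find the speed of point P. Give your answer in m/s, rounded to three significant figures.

ω = 254.5 rad/s.  Crank-pin speed |V_A| = rω = 12.751 m/s, perpendicular to OA.
Rod angle: sinφ = −(r/L) sinθ ⇒ φ = -7.211°; ω_rod = −rω cosθ/√(L²−r²sin²θ) = +49.777 rad/s.
V_P = V_A + ω_rod × AP, with AP = 0.0889 m along the rod.
Components: V_Px = −rω sinθ − a·ω_rod·sinφ = -6.3708 m/s;  V_Py = rω cosθ + a·ω_rod·cosφ = -6.3162 m/s.
|V_P| = √(V_Px² + V_Py²) = 8.9711 m/s.

8.97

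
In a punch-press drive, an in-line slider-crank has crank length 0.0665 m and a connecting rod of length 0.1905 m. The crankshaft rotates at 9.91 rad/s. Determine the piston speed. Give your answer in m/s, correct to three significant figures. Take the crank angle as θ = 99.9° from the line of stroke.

ω = 9.91 rad/s
For an in-line slider-crank, x = r cosθ + √(L² − r² sin²θ), so v = −rω sinθ·[1 + r cosθ/√(L² − r² sin²θ)].
With r = 0.0665 m, L = 0.1905 m, θ = 99.9°: √(L² − r² sin²θ) = 0.17888 m.
v = −0.0665·9.91·0.98511·[1 + 0.0665·-0.17193/0.17888] = -0.60771 m/s.
|v| = 0.60771 m/s.

0.608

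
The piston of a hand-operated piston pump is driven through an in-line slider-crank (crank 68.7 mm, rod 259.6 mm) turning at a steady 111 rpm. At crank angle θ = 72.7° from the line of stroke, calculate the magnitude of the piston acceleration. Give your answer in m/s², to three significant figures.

ω = 2π·111/60 = 11.62 rad/s
x(θ) = r cosθ + √(L² − r² sin²θ); with ω constant, a = ω²·d²x/dθ².
d²x/dθ² = −r cosθ − r²(cos2θ)/√u − r⁴ sin²2θ/(4u^{3/2}),  u = L² − r² sin²θ = 0.0630898 m².
Substituting r = 0.0687 m, L = 0.2596 m, θ = 72.7°: d²x/dθ² = -0.005076 m.
a = ω²·d²x/dθ² = (11.62)²·(-0.005076) = -0.68584 m/s²;  |a| = 0.68584 m/s².

0.686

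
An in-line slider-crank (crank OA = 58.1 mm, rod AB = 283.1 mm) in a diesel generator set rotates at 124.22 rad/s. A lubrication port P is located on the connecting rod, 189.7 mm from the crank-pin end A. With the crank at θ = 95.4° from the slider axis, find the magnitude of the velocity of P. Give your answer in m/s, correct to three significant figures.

ω = 124.2 rad/s.  Crank-pin speed |V_A| = rω = 7.2172 m/s, perpendicular to OA.
Rod angle: sinφ = −(r/L) sinθ ⇒ φ = -11.790°; ω_rod = −rω cosθ/√(L²−r²sin²θ) = +2.4508 rad/s.
V_P = V_A + ω_rod × AP, with AP = 0.1897 m along the rod.
Components: V_Px = −rω sinθ − a·ω_rod·sinφ = -7.0902 m/s;  V_Py = rω cosθ + a·ω_rod·cosφ = -0.22408 m/s.
|V_P| = √(V_Px² + V_Py²) = 7.0937 m/s.

7.09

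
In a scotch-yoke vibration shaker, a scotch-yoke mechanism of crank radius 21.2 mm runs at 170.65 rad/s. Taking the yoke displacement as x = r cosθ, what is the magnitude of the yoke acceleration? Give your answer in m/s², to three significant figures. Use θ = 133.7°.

ω = 170.7 rad/s
x = r cosθ ⇒ ẍ = −rω² cosθ (ω constant).
|a| = rω²|cosθ| = 0.0212·(170.7)²·|cos 133.7°| = 426.53 m/s².

427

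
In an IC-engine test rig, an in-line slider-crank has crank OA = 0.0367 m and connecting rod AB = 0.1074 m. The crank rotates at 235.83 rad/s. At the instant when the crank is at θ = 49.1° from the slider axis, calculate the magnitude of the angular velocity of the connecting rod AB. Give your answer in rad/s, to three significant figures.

ω = 235.8 rad/s
The rod makes angle φ with the slider axis where L sinφ = r sinθ; differentiating, L cosφ·φ̇ = r ω cosθ.
L cosφ = √(L² − r² sin²θ) = 0.10376 m.
|ω_rod| = r ω |cosθ| / √(L² − r² sin²θ) = 0.0367·235.8·0.65474/0.10376 = 54.616 rad/s.

54.6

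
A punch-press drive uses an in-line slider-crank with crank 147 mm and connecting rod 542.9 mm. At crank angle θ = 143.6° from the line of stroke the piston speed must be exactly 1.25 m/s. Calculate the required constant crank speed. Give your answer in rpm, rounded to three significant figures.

For an in-line slider-crank, |v_piston| = rω|sinθ|·[1 + r cosθ/√(L² − r² sin²θ)].
With r = 0.147 m, L = 0.5429 m, θ = 143.6°: the bracketed kinematic factor |dx/dθ| = 0.067971 m.
ω = v/|dx/dθ| = 1.25/0.067971 = 18.39 rad/s.
N = 60ω/(2π) = 175.61 rpm.

176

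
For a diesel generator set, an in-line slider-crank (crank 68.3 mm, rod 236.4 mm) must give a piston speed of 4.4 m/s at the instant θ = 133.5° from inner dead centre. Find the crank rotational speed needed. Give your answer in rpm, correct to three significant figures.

1060

For an in-line slider-crank, |v_piston| = rω|sinθ|·[1 + r cosθ/√(L² − r² sin²θ)].
With r = 0.0683 m, L = 0.2364 m, θ = 133.5°: the bracketed kinematic factor |dx/dθ| = 0.039466 m.
ω = v/|dx/dθ| = 4.4/0.039466 = 111.49 rad/s.
N = 60ω/(2π) = 1064.6 rpm.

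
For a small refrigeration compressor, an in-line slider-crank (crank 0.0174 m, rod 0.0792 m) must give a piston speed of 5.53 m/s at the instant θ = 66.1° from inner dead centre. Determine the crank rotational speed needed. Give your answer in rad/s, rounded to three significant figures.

319

For an in-line slider-crank, |v_piston| = rω|sinθ|·[1 + r cosθ/√(L² − r² sin²θ)].
With r = 0.0174 m, L = 0.0792 m, θ = 66.1°: the bracketed kinematic factor |dx/dθ| = 0.017353 m.
ω = v/|dx/dθ| = 5.53/0.017353 = 318.67 rad/s.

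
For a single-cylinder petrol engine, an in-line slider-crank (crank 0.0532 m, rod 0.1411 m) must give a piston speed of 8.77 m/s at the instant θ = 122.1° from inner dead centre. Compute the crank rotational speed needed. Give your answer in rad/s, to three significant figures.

247

For an in-line slider-crank, |v_piston| = rω|sinθ|·[1 + r cosθ/√(L² − r² sin²θ)].
With r = 0.0532 m, L = 0.1411 m, θ = 122.1°: the bracketed kinematic factor |dx/dθ| = 0.035538 m.
ω = v/|dx/dθ| = 8.77/0.035538 = 246.78 rad/s.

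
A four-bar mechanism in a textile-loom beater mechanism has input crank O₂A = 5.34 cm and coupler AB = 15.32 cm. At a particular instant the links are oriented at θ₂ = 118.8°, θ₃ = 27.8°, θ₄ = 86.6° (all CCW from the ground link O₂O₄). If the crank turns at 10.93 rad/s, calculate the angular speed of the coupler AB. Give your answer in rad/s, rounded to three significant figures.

2.37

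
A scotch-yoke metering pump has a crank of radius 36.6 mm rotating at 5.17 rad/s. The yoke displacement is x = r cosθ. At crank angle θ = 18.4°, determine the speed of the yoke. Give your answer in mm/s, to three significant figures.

ω = 5.17 rad/s
x = r cosθ ⇒ ẋ = −rω sinθ.
|v| = rω|sinθ| = 0.0366·5.17·|sin 18.4°| = 0.059728 m/s = 59.728 mm/s.

59.7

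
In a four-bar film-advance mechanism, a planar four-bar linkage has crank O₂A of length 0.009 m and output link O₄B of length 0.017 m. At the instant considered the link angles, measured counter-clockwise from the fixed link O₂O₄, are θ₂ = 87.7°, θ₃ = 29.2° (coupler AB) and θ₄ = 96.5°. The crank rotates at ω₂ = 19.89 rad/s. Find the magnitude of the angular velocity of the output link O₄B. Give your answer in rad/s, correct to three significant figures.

9.73

ω₂ = 19.89 rad/s
Differentiating the loop-closure r₂e^{iθ₂}+r₃e^{iθ₃}=r₁+r₄e^{iθ₄} gives r₂ω₂e^{iθ₂}+r₃ω₃e^{iθ₃}=r₄ω₄e^{iθ₄}.
Eliminating the other unknown: ω₄ = r₂ω₂ sin(θ₂−θ₃) / [r₄ sin(θ₄−θ₃)].
Numerator sine = +0.85264; denominator sine = +0.92254.
Result = 0.009·19.89·(+0.85264) / (0.017·(+0.92254)) = +9.7322 rad/s; magnitude 9.7322 rad/s.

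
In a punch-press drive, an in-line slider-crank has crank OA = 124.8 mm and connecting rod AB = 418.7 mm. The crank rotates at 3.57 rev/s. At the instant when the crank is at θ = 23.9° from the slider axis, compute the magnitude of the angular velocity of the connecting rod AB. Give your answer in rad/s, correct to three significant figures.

ω = 22.43 rad/s (converted from 3.57 rev/s).
The rod makes angle φ with the slider axis where L sinφ = r sinθ; differentiating, L cosφ·φ̇ = r ω cosθ.
L cosφ = √(L² − r² sin²θ) = 0.41564 m.
|ω_rod| = r ω |cosθ| / √(L² − r² sin²θ) = 0.1248·22.43·0.91425/0.41564 = 6.1577 rad/s.

6.16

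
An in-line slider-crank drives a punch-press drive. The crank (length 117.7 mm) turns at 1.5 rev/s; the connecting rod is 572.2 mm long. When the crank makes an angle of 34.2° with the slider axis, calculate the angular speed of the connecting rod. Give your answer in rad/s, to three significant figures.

ω = 9.425 rad/s (converted from 1.5 rev/s).
The rod makes angle φ with the slider axis where L sinφ = r sinθ; differentiating, L cosφ·φ̇ = r ω cosθ.
L cosφ = √(L² − r² sin²θ) = 0.56836 m.
|ω_rod| = r ω |cosθ| / √(L² − r² sin²θ) = 0.1177·9.425·0.82708/0.56836 = 1.6142 rad/s.

1.61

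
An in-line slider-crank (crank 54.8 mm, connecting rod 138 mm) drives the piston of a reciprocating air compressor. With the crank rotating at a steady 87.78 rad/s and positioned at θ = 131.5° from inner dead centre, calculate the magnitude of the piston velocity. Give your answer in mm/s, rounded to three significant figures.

2610

ω = 87.78 rad/s
For an in-line slider-crank, x = r cosθ + √(L² − r² sin²θ), so v = −rω sinθ·[1 + r cosθ/√(L² − r² sin²θ)].
With r = 0.0548 m, L = 0.138 m, θ = 131.5°: √(L² − r² sin²θ) = 0.13176 m.
v = −0.0548·87.78·0.74896·[1 + 0.0548·-0.66262/0.13176] = -2.6098 m/s.
|v| = 2.6098 m/s = 2609.8 mm/s.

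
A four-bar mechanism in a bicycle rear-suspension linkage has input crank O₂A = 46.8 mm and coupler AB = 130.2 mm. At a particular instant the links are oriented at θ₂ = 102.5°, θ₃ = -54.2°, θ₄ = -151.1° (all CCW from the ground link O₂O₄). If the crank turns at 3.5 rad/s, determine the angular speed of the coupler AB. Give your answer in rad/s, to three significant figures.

ω₂ = 3.5 rad/s
Differentiating the loop-closure r₂e^{iθ₂}+r₃e^{iθ₃}=r₁+r₄e^{iθ₄} gives r₂ω₂e^{iθ₂}+r₃ω₃e^{iθ₃}=r₄ω₄e^{iθ₄}.
Eliminating the other unknown: ω₃ = r₂ω₂ sin(θ₄−θ₂) / [r₃ sin(θ₃−θ₄)].
Numerator sine = +0.95931; denominator sine = +0.99276.
Result = 0.0468·3.5·(+0.95931) / (0.1302·(+0.99276)) = +1.2157 rad/s; magnitude 1.2157 rad/s.

1.22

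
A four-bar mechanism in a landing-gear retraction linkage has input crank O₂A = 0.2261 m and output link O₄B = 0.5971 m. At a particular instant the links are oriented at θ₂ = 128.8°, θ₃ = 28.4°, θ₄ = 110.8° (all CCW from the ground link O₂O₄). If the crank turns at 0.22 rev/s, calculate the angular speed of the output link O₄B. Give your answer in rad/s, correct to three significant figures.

0.519

ω₂ = 1.382 rad/s (from 0.22 rev/s).
Differentiating the loop-closure r₂e^{iθ₂}+r₃e^{iθ₃}=r₁+r₄e^{iθ₄} gives r₂ω₂e^{iθ₂}+r₃ω₃e^{iθ₃}=r₄ω₄e^{iθ₄}.
Eliminating the other unknown: ω₄ = r₂ω₂ sin(θ₂−θ₃) / [r₄ sin(θ₄−θ₃)].
Numerator sine = +0.98357; denominator sine = +0.99122.
Result = 0.2261·1.382·(+0.98357) / (0.5971·(+0.99122)) = +0.51939 rad/s; magnitude 0.51939 rad/s.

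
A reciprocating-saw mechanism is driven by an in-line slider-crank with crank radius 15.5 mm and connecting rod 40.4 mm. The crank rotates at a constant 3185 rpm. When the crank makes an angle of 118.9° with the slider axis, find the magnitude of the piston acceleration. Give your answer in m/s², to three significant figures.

ω = 2π·3185/60 = 333.5 rad/s
x(θ) = r cosθ + √(L² − r² sin²θ); with ω constant, a = ω²·d²x/dθ².
d²x/dθ² = −r cosθ − r²(cos2θ)/√u − r⁴ sin²2θ/(4u^{3/2}),  u = L² − r² sin²θ = 0.00144802 m².
Substituting r = 0.0155 m, L = 0.0404 m, θ = 118.9°: d²x/dθ² = +0.010668 m.
a = ω²·d²x/dθ² = (333.5)²·(+0.010668) = +1186.7 m/s²;  |a| = 1186.7 m/s².

1190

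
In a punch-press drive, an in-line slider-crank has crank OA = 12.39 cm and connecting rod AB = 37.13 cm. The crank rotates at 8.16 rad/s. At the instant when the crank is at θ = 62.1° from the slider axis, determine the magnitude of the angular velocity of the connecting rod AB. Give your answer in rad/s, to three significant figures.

1.33

ω = 8.16 rad/s
The rod makes angle φ with the slider axis where L sinφ = r sinθ; differentiating, L cosφ·φ̇ = r ω cosθ.
L cosφ = √(L² − r² sin²θ) = 0.35479 m.
|ω_rod| = r ω |cosθ| / √(L² − r² sin²θ) = 0.1239·8.16·0.46793/0.35479 = 1.3334 rad/s.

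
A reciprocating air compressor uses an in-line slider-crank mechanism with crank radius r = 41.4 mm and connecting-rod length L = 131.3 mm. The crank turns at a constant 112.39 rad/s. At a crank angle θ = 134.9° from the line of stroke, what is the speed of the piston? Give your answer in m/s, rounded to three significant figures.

ω = 112.4 rad/s
For an in-line slider-crank, x = r cosθ + √(L² − r² sin²θ), so v = −rω sinθ·[1 + r cosθ/√(L² − r² sin²θ)].
With r = 0.0414 m, L = 0.1313 m, θ = 134.9°: √(L² − r² sin²θ) = 0.12798 m.
v = −0.0414·112.4·0.70834·[1 + 0.0414·-0.70587/0.12798] = -2.5433 m/s.
|v| = 2.5433 m/s.

2.54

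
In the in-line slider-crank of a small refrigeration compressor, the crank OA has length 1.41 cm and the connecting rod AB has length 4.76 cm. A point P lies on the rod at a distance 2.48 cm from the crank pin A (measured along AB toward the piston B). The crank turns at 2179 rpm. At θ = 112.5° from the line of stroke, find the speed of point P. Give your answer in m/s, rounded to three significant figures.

ω = 228.2 rad/s.  Crank-pin speed |V_A| = rω = 3.2174 m/s, perpendicular to OA.
Rod angle: sinφ = −(r/L) sinθ ⇒ φ = -15.883°; ω_rod = −rω cosθ/√(L²−r²sin²θ) = +26.893 rad/s.
V_P = V_A + ω_rod × AP, with AP = 0.0248 m along the rod.
Components: V_Px = −rω sinθ − a·ω_rod·sinφ = -2.79 m/s;  V_Py = rω cosθ + a·ω_rod·cosφ = -0.58976 m/s.
|V_P| = √(V_Px² + V_Py²) = 2.8516 m/s.

2.85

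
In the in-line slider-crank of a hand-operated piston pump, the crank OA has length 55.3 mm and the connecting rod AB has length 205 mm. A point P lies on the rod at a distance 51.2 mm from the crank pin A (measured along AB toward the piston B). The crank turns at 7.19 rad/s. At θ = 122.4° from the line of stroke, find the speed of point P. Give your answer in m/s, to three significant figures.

0.361

ω = 7.19 rad/s.  Crank-pin speed |V_A| = rω = 0.39761 m/s, perpendicular to OA.
Rod angle: sinφ = −(r/L) sinθ ⇒ φ = -13.165°; ω_rod = −rω cosθ/√(L²−r²sin²θ) = +1.0673 rad/s.
V_P = V_A + ω_rod × AP, with AP = 0.0512 m along the rod.
Components: V_Px = −rω sinθ − a·ω_rod·sinφ = -0.32326 m/s;  V_Py = rω cosθ + a·ω_rod·cosφ = -0.15984 m/s.
|V_P| = √(V_Px² + V_Py²) = 0.36062 m/s.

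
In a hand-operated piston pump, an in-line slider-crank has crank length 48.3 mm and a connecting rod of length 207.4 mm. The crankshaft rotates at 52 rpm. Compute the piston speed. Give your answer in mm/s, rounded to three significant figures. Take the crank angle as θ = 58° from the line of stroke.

ω = 2π·52/60 = 5.445 rad/s
For an in-line slider-crank, x = r cosθ + √(L² − r² sin²θ), so v = −rω sinθ·[1 + r cosθ/√(L² − r² sin²θ)].
With r = 0.0483 m, L = 0.2074 m, θ = 58°: √(L² − r² sin²θ) = 0.20331 m.
v = −0.0483·5.445·0.84805·[1 + 0.0483·0.52992/0.20331] = -0.25113 m/s.
|v| = 0.25113 m/s = 251.13 mm/s.

251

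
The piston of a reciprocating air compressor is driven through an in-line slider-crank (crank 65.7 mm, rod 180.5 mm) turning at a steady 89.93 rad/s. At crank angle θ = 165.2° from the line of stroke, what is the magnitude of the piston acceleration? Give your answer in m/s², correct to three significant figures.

ω = 89.93 rad/s
x(θ) = r cosθ + √(L² − r² sin²θ); with ω constant, a = ω²·d²x/dθ².
d²x/dθ² = −r cosθ − r²(cos2θ)/√u − r⁴ sin²2θ/(4u^{3/2}),  u = L² − r² sin²θ = 0.0322986 m².
Substituting r = 0.0657 m, L = 0.1805 m, θ = 165.2°: d²x/dθ² = +0.042441 m.
a = ω²·d²x/dθ² = (89.93)²·(+0.042441) = +343.24 m/s²;  |a| = 343.24 m/s².

343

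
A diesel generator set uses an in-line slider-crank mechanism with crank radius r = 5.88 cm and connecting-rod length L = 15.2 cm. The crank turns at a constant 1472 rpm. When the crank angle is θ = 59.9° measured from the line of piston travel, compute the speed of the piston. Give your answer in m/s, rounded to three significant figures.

9.46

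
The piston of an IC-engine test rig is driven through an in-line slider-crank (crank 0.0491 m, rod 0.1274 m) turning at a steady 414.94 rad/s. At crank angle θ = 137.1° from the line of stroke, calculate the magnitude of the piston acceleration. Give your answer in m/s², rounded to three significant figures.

ω = 414.9 rad/s
x(θ) = r cosθ + √(L² − r² sin²θ); with ω constant, a = ω²·d²x/dθ².
d²x/dθ² = −r cosθ − r²(cos2θ)/√u − r⁴ sin²2θ/(4u^{3/2}),  u = L² − r² sin²θ = 0.0151136 m².
Substituting r = 0.0491 m, L = 0.1274 m, θ = 137.1°: d²x/dθ² = +0.033754 m.
a = ω²·d²x/dθ² = (414.9)²·(+0.033754) = +5811.6 m/s²;  |a| = 5811.6 m/s².

5810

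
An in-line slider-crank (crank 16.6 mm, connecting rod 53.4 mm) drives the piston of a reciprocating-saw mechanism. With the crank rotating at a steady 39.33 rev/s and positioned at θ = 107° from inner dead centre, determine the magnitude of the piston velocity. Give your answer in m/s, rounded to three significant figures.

3.55

ω = 2π·39.3 = 247.1 rad/s
For an in-line slider-crank, x = r cosθ + √(L² − r² sin²θ), so v = −rω sinθ·[1 + r cosθ/√(L² − r² sin²θ)].
With r = 0.0166 m, L = 0.0534 m, θ = 107°: √(L² − r² sin²θ) = 0.050986 m.
v = −0.0166·247.1·0.95630·[1 + 0.0166·-0.29237/0.050986] = -3.5495 m/s.
|v| = 3.5495 m/s.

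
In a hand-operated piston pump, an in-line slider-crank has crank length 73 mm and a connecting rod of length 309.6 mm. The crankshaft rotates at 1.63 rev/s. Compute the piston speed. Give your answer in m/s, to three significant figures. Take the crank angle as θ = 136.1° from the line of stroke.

ω = 2π·1.63 = 10.24 rad/s
For an in-line slider-crank, x = r cosθ + √(L² − r² sin²θ), so v = −rω sinθ·[1 + r cosθ/√(L² − r² sin²θ)].
With r = 0.073 m, L = 0.3096 m, θ = 136.1°: √(L² − r² sin²θ) = 0.30543 m.
v = −0.073·10.24·0.69340·[1 + 0.073·-0.72055/0.30543] = -0.42913 m/s.
|v| = 0.42913 m/s.

0.429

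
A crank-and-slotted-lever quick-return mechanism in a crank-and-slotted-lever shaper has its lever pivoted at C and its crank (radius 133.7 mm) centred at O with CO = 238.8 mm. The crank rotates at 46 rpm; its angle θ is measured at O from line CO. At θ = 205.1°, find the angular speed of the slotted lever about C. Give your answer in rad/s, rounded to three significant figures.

3.11

ω = 4.817 rad/s (from 46 rpm).
Crank pin A relative to C: A = (d + r cosθ, r sinθ); lever angle φ = atan2(r sinθ, d + r cosθ).
Differentiating tanφ: φ̇ = rω(d cosθ + r)/(d² + r² + 2dr cosθ).
d² + r² + 2dr cosθ = |CA|² = 0.0170759 m²;  d cosθ + r = -0.08255 m.
|ω_lever| = |0.1337·4.817·-0.08255| / 0.0170759 = 3.1135 rad/s.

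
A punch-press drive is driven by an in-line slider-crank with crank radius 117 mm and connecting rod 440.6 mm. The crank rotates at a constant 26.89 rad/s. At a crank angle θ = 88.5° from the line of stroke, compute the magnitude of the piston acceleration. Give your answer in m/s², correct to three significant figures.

ω = 26.89 rad/s
x(θ) = r cosθ + √(L² − r² sin²θ); with ω constant, a = ω²·d²x/dθ².
d²x/dθ² = −r cosθ − r²(cos2θ)/√u − r⁴ sin²2θ/(4u^{3/2}),  u = L² − r² sin²θ = 0.180449 m².
Substituting r = 0.117 m, L = 0.4406 m, θ = 88.5°: d²x/dθ² = +0.029117 m.
a = ω²·d²x/dθ² = (26.89)²·(+0.029117) = +21.053 m/s²;  |a| = 21.053 m/s².

21.1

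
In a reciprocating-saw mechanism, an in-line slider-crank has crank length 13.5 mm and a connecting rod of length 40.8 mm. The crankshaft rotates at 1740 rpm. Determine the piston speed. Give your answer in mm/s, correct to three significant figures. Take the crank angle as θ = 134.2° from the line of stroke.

ω = 2π·1740/60 = 182.2 rad/s
For an in-line slider-crank, x = r cosθ + √(L² − r² sin²θ), so v = −rω sinθ·[1 + r cosθ/√(L² − r² sin²θ)].
With r = 0.0135 m, L = 0.0408 m, θ = 134.2°: √(L² − r² sin²θ) = 0.039635 m.
v = −0.0135·182.2·0.71691·[1 + 0.0135·-0.69717/0.039635] = -1.3447 m/s.
|v| = 1.3447 m/s = 1344.7 mm/s.

1340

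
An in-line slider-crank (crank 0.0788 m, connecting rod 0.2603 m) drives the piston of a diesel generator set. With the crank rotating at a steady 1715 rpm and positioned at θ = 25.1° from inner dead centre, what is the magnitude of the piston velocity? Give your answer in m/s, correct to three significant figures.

ω = 2π·1715/60 = 179.6 rad/s
For an in-line slider-crank, x = r cosθ + √(L² − r² sin²θ), so v = −rω sinθ·[1 + r cosθ/√(L² − r² sin²θ)].
With r = 0.0788 m, L = 0.2603 m, θ = 25.1°: √(L² − r² sin²θ) = 0.25814 m.
v = −0.0788·179.6·0.42420·[1 + 0.0788·0.90557/0.25814] = -7.6628 m/s.
|v| = 7.6628 m/s.

7.66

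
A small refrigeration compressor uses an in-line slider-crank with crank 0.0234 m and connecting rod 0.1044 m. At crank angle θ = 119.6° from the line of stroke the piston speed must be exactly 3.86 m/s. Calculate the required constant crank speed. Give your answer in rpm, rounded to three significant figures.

2040

For an in-line slider-crank, |v_piston| = rω|sinθ|·[1 + r cosθ/√(L² − r² sin²θ)].
With r = 0.0234 m, L = 0.1044 m, θ = 119.6°: the bracketed kinematic factor |dx/dθ| = 0.01805 m.
ω = v/|dx/dθ| = 3.86/0.01805 = 213.86 rad/s.
N = 60ω/(2π) = 2042.2 rpm.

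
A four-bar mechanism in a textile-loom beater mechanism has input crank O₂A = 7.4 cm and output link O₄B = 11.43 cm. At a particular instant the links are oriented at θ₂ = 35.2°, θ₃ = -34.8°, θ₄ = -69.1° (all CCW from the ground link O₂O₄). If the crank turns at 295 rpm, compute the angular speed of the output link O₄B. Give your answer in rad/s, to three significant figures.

ω₂ = 30.89 rad/s (from 295 rpm).
Differentiating the loop-closure r₂e^{iθ₂}+r₃e^{iθ₃}=r₁+r₄e^{iθ₄} gives r₂ω₂e^{iθ₂}+r₃ω₃e^{iθ₃}=r₄ω₄e^{iθ₄}.
Eliminating the other unknown: ω₄ = r₂ω₂ sin(θ₂−θ₃) / [r₄ sin(θ₄−θ₃)].
Numerator sine = +0.93969; denominator sine = -0.56353.
Result = 0.074·30.89·(+0.93969) / (0.1143·(-0.56353)) = -33.351 rad/s; magnitude 33.351 rad/s.

33.4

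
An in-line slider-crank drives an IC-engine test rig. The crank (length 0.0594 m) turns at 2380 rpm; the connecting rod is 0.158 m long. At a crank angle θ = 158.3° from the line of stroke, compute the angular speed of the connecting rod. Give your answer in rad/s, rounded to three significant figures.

ω = 249.2 rad/s (converted from 2380 rpm).
The rod makes angle φ with the slider axis where L sinφ = r sinθ; differentiating, L cosφ·φ̇ = r ω cosθ.
L cosφ = √(L² − r² sin²θ) = 0.15647 m.
|ω_rod| = r ω |cosθ| / √(L² − r² sin²θ) = 0.0594·249.2·0.92913/0.15647 = 87.912 rad/s.

87.9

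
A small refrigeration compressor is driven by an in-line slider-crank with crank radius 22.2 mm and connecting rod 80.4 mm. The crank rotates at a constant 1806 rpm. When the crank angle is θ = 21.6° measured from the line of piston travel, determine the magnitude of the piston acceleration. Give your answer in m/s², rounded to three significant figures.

ω = 2π·1806/60 = 189.1 rad/s
x(θ) = r cosθ + √(L² − r² sin²θ); with ω constant, a = ω²·d²x/dθ².
d²x/dθ² = −r cosθ − r²(cos2θ)/√u − r⁴ sin²2θ/(4u^{3/2}),  u = L² − r² sin²θ = 0.00639737 m².
Substituting r = 0.0222 m, L = 0.0804 m, θ = 21.6°: d²x/dθ² = -0.025188 m.
a = ω²·d²x/dθ² = (189.1)²·(-0.025188) = -900.93 m/s²;  |a| = 900.93 m/s².

901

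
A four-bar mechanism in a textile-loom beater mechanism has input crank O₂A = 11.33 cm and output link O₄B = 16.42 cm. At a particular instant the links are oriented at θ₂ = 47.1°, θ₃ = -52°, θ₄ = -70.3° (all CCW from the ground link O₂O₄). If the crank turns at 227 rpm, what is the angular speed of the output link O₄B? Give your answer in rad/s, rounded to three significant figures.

51.6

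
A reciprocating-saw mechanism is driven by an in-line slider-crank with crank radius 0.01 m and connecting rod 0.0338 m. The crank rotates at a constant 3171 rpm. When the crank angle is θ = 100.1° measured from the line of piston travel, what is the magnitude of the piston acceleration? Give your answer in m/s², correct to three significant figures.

512

ω = 2π·3171/60 = 332.1 rad/s
x(θ) = r cosθ + √(L² − r² sin²θ); with ω constant, a = ω²·d²x/dθ².
d²x/dθ² = −r cosθ − r²(cos2θ)/√u − r⁴ sin²2θ/(4u^{3/2}),  u = L² − r² sin²θ = 0.00104552 m².
Substituting r = 0.01 m, L = 0.0338 m, θ = 100.1°: d²x/dθ² = +0.0046473 m.
a = ω²·d²x/dθ² = (332.1)²·(+0.0046473) = +512.45 m/s²;  |a| = 512.45 m/s².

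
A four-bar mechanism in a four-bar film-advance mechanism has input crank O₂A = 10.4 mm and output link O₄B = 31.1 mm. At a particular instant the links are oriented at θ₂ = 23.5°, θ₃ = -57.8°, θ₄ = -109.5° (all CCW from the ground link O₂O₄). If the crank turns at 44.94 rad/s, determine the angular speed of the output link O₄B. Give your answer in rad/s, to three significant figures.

ω₂ = 44.94 rad/s
Differentiating the loop-closure r₂e^{iθ₂}+r₃e^{iθ₃}=r₁+r₄e^{iθ₄} gives r₂ω₂e^{iθ₂}+r₃ω₃e^{iθ₃}=r₄ω₄e^{iθ₄}.
Eliminating the other unknown: ω₄ = r₂ω₂ sin(θ₂−θ₃) / [r₄ sin(θ₄−θ₃)].
Numerator sine = +0.98849; denominator sine = -0.78478.
Result = 0.0104·44.94·(+0.98849) / (0.0311·(-0.78478)) = -18.929 rad/s; magnitude 18.929 rad/s.

18.9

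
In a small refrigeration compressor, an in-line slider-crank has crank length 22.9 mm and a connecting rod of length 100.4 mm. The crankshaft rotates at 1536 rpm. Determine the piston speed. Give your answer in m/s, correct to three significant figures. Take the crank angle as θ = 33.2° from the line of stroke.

ω = 2π·1536/60 = 160.8 rad/s
For an in-line slider-crank, x = r cosθ + √(L² − r² sin²θ), so v = −rω sinθ·[1 + r cosθ/√(L² − r² sin²θ)].
With r = 0.0229 m, L = 0.1004 m, θ = 33.2°: √(L² − r² sin²θ) = 0.099614 m.
v = −0.0229·160.8·0.54756·[1 + 0.0229·0.83676/0.099614] = -2.4049 m/s.
|v| = 2.4049 m/s.

2.40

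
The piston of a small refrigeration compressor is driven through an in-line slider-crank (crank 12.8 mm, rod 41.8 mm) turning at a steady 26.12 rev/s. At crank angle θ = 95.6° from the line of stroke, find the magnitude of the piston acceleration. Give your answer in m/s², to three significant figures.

142

ω = 2π·26.1 = 164.1 rad/s
x(θ) = r cosθ + √(L² − r² sin²θ); with ω constant, a = ω²·d²x/dθ².
d²x/dθ² = −r cosθ − r²(cos2θ)/√u − r⁴ sin²2θ/(4u^{3/2}),  u = L² − r² sin²θ = 0.00158496 m².
Substituting r = 0.0128 m, L = 0.0418 m, θ = 95.6°: d²x/dθ² = +0.0052821 m.
a = ω²·d²x/dθ² = (164.1)²·(+0.0052821) = +142.27 m/s²;  |a| = 142.27 m/s².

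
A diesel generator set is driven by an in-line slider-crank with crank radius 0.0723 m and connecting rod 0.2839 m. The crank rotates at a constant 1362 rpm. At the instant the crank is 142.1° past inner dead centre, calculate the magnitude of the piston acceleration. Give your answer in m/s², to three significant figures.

1060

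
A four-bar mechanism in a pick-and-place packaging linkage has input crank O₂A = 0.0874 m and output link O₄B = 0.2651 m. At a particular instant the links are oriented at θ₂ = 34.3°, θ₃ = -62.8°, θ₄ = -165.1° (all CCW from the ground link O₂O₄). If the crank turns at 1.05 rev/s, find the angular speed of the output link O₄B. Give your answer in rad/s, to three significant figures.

ω₂ = 6.597 rad/s (from 1.05 rev/s).
Differentiating the loop-closure r₂e^{iθ₂}+r₃e^{iθ₃}=r₁+r₄e^{iθ₄} gives r₂ω₂e^{iθ₂}+r₃ω₃e^{iθ₃}=r₄ω₄e^{iθ₄}.
Eliminating the other unknown: ω₄ = r₂ω₂ sin(θ₂−θ₃) / [r₄ sin(θ₄−θ₃)].
Numerator sine = +0.99233; denominator sine = -0.97705.
Result = 0.0874·6.597·(+0.99233) / (0.2651·(-0.97705)) = -2.2091 rad/s; magnitude 2.2091 rad/s.

2.21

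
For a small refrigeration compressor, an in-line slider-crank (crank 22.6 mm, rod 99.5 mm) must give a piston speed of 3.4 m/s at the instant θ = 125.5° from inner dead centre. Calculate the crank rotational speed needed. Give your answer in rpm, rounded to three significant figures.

2040

For an in-line slider-crank, |v_piston| = rω|sinθ|·[1 + r cosθ/√(L² − r² sin²θ)].
With r = 0.0226 m, L = 0.0995 m, θ = 125.5°: the bracketed kinematic factor |dx/dθ| = 0.01593 m.
ω = v/|dx/dθ| = 3.4/0.01593 = 213.44 rad/s.
N = 60ω/(2π) = 2038.2 rpm.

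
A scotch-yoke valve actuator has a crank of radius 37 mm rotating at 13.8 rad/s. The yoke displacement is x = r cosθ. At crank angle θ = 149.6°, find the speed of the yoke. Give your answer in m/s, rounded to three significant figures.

0.258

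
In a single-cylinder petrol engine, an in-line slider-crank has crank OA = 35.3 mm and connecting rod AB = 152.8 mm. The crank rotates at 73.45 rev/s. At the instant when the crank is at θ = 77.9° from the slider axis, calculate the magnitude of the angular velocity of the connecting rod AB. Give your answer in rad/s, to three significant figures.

22.9

ω = 461.5 rad/s (converted from 73.45 rev/s).
The rod makes angle φ with the slider axis where L sinφ = r sinθ; differentiating, L cosφ·φ̇ = r ω cosθ.
L cosφ = √(L² − r² sin²θ) = 0.14885 m.
|ω_rod| = r ω |cosθ| / √(L² − r² sin²θ) = 0.0353·461.5·0.20962/0.14885 = 22.942 rad/s.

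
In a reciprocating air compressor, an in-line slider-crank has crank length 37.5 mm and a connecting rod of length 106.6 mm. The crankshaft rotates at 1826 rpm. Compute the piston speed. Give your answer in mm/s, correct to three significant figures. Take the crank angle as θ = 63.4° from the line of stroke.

7480

ω = 2π·1826/60 = 191.2 rad/s
For an in-line slider-crank, x = r cosθ + √(L² − r² sin²θ), so v = −rω sinθ·[1 + r cosθ/√(L² − r² sin²θ)].
With r = 0.0375 m, L = 0.1066 m, θ = 63.4°: √(L² − r² sin²θ) = 0.10119 m.
v = −0.0375·191.2·0.89415·[1 + 0.0375·0.44776/0.10119] = -7.4756 m/s.
|v| = 7.4756 m/s = 7475.6 mm/s.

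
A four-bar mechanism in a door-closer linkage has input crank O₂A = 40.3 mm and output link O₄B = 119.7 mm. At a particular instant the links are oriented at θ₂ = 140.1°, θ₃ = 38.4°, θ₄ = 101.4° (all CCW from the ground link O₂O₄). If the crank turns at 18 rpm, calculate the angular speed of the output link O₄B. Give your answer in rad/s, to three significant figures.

ω₂ = 1.885 rad/s (from 18 rpm).
Differentiating the loop-closure r₂e^{iθ₂}+r₃e^{iθ₃}=r₁+r₄e^{iθ₄} gives r₂ω₂e^{iθ₂}+r₃ω₃e^{iθ₃}=r₄ω₄e^{iθ₄}.
Eliminating the other unknown: ω₄ = r₂ω₂ sin(θ₂−θ₃) / [r₄ sin(θ₄−θ₃)].
Numerator sine = +0.97922; denominator sine = +0.89101.
Result = 0.0403·1.885·(+0.97922) / (0.1197·(+0.89101)) = +0.69745 rad/s; magnitude 0.69745 rad/s.

0.697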